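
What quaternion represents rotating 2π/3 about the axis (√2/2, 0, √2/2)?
0.5 + 0.6124i + 0.6124k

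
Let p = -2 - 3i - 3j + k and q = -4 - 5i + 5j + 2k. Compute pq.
6 + 11i + 3j - 38k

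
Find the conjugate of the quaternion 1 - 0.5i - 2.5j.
1 + 0.5i + 2.5j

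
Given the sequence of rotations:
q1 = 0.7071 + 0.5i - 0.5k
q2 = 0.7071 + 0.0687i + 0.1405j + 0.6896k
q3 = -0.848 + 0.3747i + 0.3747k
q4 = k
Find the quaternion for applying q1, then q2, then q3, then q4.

q2 · q1 = 0.8104 + 0.3319i + 0.4785j + 0.0638k
q3 · q2 · q1 = -0.8355 - 0.1571i - 0.3053j + 0.4288k
q4 · q3 · q2 · q1 = -0.4288 + 0.3053i - 0.1571j - 0.8355k
-0.4288 + 0.3053i - 0.1571j - 0.8355k


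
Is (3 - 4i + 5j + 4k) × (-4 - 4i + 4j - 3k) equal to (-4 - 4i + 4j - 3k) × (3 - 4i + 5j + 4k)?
No: pq = -36 - 27i - 36j - 21k ≠ -36 + 35i + 20j - 29k = qp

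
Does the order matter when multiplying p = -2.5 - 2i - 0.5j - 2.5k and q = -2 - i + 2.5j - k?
Yes: pq = 1.75 + 13.25i - 4.75j + 2k ≠ 1.75 - 0.25i - 5.75j + 13k = qp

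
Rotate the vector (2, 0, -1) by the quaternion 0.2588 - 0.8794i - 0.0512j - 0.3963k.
(0.691, -0.726, 1.999)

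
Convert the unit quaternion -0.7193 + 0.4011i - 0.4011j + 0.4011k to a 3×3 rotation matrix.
[[0.3565, 0.2553, 0.8988], [-0.8988, 0.3565, 0.2553], [-0.2553, -0.8988, 0.3565]]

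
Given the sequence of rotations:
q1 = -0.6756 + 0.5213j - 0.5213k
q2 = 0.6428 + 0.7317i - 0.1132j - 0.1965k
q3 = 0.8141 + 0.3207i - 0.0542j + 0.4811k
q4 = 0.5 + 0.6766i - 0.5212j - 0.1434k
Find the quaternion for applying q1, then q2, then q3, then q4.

q2 · q1 = -0.4777 - 0.3329i + 0.793j + 0.1791k
q3 · q2 · q1 = -0.3253 - 0.8154i + 0.4539j + 0.1523k
q4 · q3 · q2 · q1 = 0.6475 - 0.6421i + 0.4104j + 0.0049k
0.6475 - 0.6421i + 0.4104j + 0.0049k


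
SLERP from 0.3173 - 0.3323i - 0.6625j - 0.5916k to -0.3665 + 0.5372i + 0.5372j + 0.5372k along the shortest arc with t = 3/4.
0.3563 - 0.4887i - 0.572j - 0.5541k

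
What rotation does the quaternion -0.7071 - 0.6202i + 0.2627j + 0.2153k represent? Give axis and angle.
axis = (-0.8771, 0.3715, 0.3045), θ = 3π/2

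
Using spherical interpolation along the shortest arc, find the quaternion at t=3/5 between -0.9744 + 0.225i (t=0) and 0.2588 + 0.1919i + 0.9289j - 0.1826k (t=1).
-0.7086 - 0.0239i - 0.692j + 0.136k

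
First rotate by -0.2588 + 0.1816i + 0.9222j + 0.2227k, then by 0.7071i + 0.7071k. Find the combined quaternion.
-0.2859 - 0.8351i - 0.0291j + 0.4691k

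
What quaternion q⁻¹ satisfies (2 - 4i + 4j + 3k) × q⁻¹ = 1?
0.0444 + 0.0889i - 0.0889j - 0.0667k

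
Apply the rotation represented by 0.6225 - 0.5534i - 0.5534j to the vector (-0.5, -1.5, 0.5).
(-1.457, -0.543, 0.576)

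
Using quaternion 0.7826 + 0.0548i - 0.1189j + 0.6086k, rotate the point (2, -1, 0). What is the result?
(1.427, 1.626, 0.565)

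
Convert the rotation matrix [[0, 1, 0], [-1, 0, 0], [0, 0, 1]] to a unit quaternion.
0.7071 - 0.7071k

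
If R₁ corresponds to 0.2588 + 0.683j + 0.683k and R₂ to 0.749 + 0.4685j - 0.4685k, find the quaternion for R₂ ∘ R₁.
0.1938 + 0.64i + 0.6328j + 0.3903k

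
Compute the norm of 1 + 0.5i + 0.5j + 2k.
2.345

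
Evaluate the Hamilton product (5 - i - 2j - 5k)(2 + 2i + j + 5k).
39 + 3i - 4j + 18k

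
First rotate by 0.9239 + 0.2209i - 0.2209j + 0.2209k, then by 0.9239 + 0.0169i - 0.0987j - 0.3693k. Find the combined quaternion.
0.9096 + 0.1163i - 0.3806j - 0.119k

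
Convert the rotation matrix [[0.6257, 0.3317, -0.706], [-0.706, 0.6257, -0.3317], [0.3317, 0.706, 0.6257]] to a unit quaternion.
0.8481 + 0.3059i - 0.3059j - 0.3059k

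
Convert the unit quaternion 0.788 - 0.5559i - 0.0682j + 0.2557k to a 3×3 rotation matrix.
[[0.8599, -0.3272, -0.3918], [0.4788, 0.2512, 0.8412], [-0.1768, -0.911, 0.3726]]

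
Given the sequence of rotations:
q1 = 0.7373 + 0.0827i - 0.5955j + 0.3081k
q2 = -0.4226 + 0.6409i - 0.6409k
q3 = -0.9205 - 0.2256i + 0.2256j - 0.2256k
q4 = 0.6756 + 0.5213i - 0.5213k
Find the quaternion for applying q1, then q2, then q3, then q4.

q2 · q1 = -0.1671 + 0.0559i + 0.0012j - 0.9844k
q3 · q2 · q1 = -0.0559 - 0.2356i - 0.2735j + 0.931k
q4 · q3 · q2 · q1 = 0.5704 - 0.3309i - 0.5473j + 0.5155k
0.5704 - 0.3309i - 0.5473j + 0.5155k


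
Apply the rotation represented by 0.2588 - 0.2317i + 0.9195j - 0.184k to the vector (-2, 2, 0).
(0.856, 2.693, -0.135)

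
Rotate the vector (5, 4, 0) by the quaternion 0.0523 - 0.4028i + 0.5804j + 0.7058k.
(-5.516, -3.252, -0.038)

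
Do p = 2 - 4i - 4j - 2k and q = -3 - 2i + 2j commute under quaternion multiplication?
No: pq = -6 + 12i + 20j - 10k ≠ -6 + 4i + 12j + 22k = qp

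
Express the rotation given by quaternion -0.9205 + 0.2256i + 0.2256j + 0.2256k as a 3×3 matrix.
[[0.7964, 0.5171, -0.3135], [-0.3135, 0.7964, 0.5171], [0.5171, -0.3135, 0.7964]]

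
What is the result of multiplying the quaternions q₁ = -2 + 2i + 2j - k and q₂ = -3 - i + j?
6 - 3i - 7j + 7k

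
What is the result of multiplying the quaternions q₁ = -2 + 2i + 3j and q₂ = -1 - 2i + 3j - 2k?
-3 - 4i - 5j + 16k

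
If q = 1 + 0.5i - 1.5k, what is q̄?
1 - 0.5i + 1.5k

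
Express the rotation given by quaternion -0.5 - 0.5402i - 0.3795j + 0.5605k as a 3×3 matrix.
[[0.0836, 0.9705, -0.2261], [-0.1505, -0.212, -0.9656], [-0.9851, 0.1148, 0.1283]]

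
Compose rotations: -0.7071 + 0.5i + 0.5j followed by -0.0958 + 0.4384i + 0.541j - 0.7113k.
-0.422 - 0.0022i - 0.7861j + 0.4517k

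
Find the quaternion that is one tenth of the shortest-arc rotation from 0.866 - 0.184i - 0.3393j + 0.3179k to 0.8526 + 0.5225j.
0.905 - 0.171i - 0.2538j + 0.2954k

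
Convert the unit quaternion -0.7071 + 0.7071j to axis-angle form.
axis = (0, 1, 0), θ = 3π/2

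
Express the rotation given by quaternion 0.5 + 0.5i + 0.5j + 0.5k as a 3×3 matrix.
[[0, 0, 1], [1, 0, 0], [0, 1, 0]]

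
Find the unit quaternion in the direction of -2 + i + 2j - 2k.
-0.5547 + 0.2774i + 0.5547j - 0.5547k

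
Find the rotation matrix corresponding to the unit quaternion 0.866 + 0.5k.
[[0.5, -0.866, 0], [0.866, 0.5, 0], [0, 0, 1]]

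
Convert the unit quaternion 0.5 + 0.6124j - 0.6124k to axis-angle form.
axis = (0, √2/2, -√2/2), θ = 2π/3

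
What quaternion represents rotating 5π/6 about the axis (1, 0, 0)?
0.2588 + 0.9659i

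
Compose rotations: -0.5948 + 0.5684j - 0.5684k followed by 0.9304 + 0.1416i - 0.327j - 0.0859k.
-0.4164 + 0.1505i + 0.8038j - 0.3973k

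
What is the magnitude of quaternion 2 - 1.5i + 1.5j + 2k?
3.536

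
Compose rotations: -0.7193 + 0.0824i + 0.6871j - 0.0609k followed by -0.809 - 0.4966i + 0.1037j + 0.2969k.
0.5697 + 0.0802i - 0.6362j - 0.5141k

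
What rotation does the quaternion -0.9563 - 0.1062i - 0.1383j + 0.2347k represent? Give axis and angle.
axis = (-0.3632, -0.473, 0.8027), θ = 326°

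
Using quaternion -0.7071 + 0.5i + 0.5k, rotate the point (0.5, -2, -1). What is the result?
(-1.664, -1.061, 1.164)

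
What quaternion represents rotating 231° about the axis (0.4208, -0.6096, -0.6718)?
-0.4305 + 0.3798i - 0.5502j - 0.6064k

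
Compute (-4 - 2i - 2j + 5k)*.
-4 + 2i + 2j - 5k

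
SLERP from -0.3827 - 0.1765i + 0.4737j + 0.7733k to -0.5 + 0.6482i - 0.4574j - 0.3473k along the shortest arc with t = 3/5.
0.1626 - 0.5379i + 0.5494j + 0.6184k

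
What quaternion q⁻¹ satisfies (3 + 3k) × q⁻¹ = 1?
0.1667 - 0.1667k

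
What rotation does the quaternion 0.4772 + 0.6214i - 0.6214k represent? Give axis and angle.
axis = (√2/2, 0, -√2/2), θ = 123°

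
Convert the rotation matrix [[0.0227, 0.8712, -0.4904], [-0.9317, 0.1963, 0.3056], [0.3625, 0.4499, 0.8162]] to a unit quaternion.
0.7133 + 0.0506i - 0.2989j - 0.6319k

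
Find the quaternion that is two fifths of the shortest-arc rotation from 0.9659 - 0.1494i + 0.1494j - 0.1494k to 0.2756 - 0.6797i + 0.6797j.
0.7924 - 0.4252i + 0.4252j - 0.1023k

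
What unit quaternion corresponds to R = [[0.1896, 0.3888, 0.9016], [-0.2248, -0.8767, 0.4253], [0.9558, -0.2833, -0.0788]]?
-0.2419 + 0.7323i + 0.056j + 0.6341k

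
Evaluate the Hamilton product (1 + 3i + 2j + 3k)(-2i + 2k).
2i - 12j + 6k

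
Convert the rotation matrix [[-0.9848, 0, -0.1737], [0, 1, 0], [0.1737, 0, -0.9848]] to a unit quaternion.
-0.0872 + 0.9962j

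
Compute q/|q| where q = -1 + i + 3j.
-0.3015 + 0.3015i + 0.9045j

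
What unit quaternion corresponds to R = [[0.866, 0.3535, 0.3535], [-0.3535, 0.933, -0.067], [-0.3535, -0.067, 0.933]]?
0.9659 + 0.183j - 0.183k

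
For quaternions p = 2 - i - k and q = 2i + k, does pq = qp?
No: pq = 3 + 4i - j + 2k ≠ 3 + 4i + j + 2k = qp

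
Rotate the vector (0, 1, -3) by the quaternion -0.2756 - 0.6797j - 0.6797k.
(-1.499, -2.696, 0.696)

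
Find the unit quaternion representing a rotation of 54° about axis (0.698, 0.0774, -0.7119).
0.891 + 0.3169i + 0.0351j - 0.3232k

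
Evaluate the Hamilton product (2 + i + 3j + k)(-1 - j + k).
3i - 6j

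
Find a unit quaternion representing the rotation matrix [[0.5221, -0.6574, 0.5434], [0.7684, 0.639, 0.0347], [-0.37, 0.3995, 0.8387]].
0.866 + 0.1053i + 0.2637j + 0.4116k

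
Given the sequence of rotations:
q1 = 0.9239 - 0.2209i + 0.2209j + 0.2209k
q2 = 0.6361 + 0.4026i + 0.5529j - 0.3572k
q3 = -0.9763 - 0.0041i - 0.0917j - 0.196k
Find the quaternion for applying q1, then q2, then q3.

q2 · q1 = 0.6334 + 0.4325i + 0.6413j + 0.0216k
q3 · q2 · q1 = -0.5536 - 0.3011i - 0.7689j - 0.1082k
-0.5536 - 0.3011i - 0.7689j - 0.1082k


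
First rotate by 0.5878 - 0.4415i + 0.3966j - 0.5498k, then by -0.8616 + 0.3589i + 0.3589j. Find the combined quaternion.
-0.4903 + 0.394i + 0.0666j + 0.7745k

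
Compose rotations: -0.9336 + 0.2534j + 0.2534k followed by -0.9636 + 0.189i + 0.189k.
0.8517 - 0.2243i - 0.2921j - 0.3727k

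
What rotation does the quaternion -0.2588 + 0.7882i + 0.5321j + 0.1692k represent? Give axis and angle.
axis = (0.816, 0.5509, 0.1752), θ = 7π/6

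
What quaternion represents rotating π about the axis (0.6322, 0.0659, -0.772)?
0.6322i + 0.0659j - 0.772k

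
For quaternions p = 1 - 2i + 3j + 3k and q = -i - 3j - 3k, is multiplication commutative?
No: pq = 16 - i - 12j + 6k ≠ 16 - i + 6j - 12k = qp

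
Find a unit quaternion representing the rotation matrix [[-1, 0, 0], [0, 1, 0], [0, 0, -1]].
j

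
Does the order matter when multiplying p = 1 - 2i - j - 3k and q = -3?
No: pq = qp = -3 + 6i + 3j + 9k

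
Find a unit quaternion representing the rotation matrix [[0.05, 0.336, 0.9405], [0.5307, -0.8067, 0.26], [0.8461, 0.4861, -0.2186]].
0.0785 + 0.7203i + 0.3008j + 0.6201k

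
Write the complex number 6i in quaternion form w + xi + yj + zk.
0 + 6i + 0j + 0k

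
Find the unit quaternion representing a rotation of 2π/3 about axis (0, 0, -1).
0.5 - 0.866k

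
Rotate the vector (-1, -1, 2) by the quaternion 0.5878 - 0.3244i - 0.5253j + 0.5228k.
(-1.541, -1.534, 1.128)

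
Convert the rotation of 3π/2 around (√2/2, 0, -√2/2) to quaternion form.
-0.7071 + 0.5i - 0.5k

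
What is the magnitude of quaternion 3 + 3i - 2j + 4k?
√38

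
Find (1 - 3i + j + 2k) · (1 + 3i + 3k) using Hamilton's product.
4 + 3i + 16j + 2k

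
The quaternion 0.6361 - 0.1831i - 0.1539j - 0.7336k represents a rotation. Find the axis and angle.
axis = (-0.2373, -0.1995, -0.9507), θ = 101°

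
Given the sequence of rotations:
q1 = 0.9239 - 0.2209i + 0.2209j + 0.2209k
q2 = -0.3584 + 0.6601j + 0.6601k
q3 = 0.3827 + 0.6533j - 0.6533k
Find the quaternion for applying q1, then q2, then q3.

q2 · q1 = -0.6228 + 0.0792i + 0.3849j + 0.6765k
q3 · q2 · q1 = -0.0478 + 0.7237i - 0.3113j + 0.614k
-0.0478 + 0.7237i - 0.3113j + 0.614k


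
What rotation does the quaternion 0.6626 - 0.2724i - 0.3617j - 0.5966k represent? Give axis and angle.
axis = (-0.3637, -0.4829, -0.7966), θ = 97°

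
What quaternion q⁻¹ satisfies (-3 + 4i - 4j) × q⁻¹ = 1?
-0.0732 - 0.0976i + 0.0976j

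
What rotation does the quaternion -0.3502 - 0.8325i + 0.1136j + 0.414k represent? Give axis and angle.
axis = (-0.8888, 0.1213, 0.442), θ = 221°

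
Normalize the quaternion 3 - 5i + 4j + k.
0.4201 - 0.7001i + 0.5601j + 0.14k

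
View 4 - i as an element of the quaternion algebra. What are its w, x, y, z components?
4 - i + 0j + 0k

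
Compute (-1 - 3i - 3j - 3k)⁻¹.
-0.0357 + 0.1071i + 0.1071j + 0.1071k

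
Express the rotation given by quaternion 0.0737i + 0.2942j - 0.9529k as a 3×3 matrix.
[[-0.9891, 0.0434, -0.1405], [0.0434, -0.8269, -0.5607], [-0.1405, -0.5607, 0.816]]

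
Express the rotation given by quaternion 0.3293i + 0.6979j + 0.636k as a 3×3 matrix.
[[-0.7831, 0.4596, 0.4189], [0.4596, -0.0259, 0.8877], [0.4189, 0.8877, -0.191]]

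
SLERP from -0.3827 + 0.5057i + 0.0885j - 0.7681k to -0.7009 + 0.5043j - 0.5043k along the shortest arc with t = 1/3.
-0.5282 + 0.3581i + 0.2477j - 0.729k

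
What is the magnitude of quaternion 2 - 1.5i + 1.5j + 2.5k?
3.841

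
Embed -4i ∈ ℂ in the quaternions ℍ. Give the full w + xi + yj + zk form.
0 - 4i + 0j + 0k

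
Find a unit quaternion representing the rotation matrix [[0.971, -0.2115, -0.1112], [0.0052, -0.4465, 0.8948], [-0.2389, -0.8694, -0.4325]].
0.5225 - 0.8441i + 0.0611j + 0.1037k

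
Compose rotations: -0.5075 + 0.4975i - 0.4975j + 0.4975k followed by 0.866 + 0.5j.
-0.1907 + 0.6796i - 0.6846j + 0.1821k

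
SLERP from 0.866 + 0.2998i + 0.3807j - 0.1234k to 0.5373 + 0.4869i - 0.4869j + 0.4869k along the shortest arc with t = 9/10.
0.6193 + 0.499i - 0.4118j + 0.4448k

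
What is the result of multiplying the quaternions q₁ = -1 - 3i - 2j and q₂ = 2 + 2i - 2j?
-8i - 2j + 10k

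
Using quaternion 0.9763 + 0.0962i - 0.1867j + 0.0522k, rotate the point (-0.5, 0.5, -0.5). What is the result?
(-0.354, 0.559, -0.559)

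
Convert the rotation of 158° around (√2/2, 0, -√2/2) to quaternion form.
0.1908 + 0.6941i - 0.6941k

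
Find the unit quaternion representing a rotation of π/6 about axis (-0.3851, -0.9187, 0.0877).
0.9659 - 0.0997i - 0.2378j + 0.0227k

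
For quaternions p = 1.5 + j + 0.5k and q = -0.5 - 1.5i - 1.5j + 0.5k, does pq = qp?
No: pq = 0.5 - i - 3.5j + 2k ≠ 0.5 - 3.5i - 2j - k = qp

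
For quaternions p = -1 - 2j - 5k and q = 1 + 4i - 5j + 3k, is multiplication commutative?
No: pq = 4 - 35i - 17j ≠ 4 + 27i + 23j - 16k = qp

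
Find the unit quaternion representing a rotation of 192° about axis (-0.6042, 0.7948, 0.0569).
-0.1045 - 0.6009i + 0.7904j + 0.0566k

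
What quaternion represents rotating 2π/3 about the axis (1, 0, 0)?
0.5 + 0.866i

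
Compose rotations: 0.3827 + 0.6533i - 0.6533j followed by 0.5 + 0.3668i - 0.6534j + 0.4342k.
-0.4751 + 0.7507i - 0.293j + 0.3534k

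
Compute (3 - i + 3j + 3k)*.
3 + i - 3j - 3k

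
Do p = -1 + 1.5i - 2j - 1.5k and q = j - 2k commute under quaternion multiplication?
No: pq = -1 + 5.5i + 2j + 3.5k ≠ -1 - 5.5i - 4j + 0.5k = qp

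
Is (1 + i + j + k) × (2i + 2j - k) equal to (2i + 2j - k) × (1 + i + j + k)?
No: pq = -3 - i + 5j - k ≠ -3 + 5i - j - k = qp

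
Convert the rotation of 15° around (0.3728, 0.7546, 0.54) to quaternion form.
0.9914 + 0.0487i + 0.0985j + 0.0705k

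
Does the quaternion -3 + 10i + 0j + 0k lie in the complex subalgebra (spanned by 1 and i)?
Yes. The quaternion -3 + 10i has j- and k-coefficients y = z = 0, so it lies in the complex subalgebra spanned by 1 and i.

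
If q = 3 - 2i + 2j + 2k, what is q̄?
3 + 2i - 2j - 2k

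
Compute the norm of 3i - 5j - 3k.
√43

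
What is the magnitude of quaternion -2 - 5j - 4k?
√45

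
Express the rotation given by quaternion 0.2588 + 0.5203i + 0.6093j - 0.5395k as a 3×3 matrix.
[[-0.3246, 0.9133, -0.246], [0.3548, -0.1235, -0.9267], [-0.8768, -0.3881, -0.2839]]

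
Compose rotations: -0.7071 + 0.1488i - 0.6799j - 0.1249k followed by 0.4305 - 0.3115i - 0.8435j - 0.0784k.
-0.8413 + 0.3364i + 0.2532j + 0.339k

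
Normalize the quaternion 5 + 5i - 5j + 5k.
0.5 + 0.5i - 0.5j + 0.5k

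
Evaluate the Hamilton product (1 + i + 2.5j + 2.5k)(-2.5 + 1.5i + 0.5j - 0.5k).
-4 - 3.5i - 1.5j - 10k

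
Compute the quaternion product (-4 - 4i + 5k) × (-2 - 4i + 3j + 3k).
-23 + 9i - 20j - 34k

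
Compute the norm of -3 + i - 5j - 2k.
√39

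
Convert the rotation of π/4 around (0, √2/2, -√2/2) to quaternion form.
0.9239 + 0.2706j - 0.2706k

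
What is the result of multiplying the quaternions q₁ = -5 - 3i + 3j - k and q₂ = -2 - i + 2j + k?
2 + 16i - 12j - 6k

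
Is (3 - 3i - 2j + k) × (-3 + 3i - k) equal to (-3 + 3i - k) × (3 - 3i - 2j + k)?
No: pq = 1 + 20i + 6j ≠ 1 + 16i + 6j - 12k = qp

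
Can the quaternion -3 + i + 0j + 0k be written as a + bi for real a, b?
Yes. The quaternion -3 + i has j- and k-coefficients y = z = 0, so it lies in the complex subalgebra spanned by 1 and i.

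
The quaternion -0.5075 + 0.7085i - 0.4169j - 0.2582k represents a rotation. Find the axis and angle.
axis = (0.8223, -0.4838, -0.2997), θ = 241°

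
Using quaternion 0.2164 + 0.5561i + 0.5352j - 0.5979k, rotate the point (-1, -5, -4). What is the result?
(-2.249, 4.854, 3.659)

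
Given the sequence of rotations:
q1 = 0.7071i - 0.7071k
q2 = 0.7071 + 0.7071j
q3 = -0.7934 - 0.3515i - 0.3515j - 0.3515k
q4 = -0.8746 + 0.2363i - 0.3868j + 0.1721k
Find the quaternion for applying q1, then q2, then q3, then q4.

q2 · q1 = -k
q3 · q2 · q1 = -0.3515 + 0.3515i - 0.3515j + 0.7934k
q4 · q3 · q2 · q1 = -0.0481 - 0.6369i + 0.3164j - 0.7015k
-0.0481 - 0.6369i + 0.3164j - 0.7015k


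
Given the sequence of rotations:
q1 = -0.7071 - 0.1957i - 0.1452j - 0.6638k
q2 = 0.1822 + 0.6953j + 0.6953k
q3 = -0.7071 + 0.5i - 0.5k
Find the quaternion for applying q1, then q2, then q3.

q2 · q1 = 0.4337 - 0.3962i - 0.6542j - 0.4765k
q3 · q2 · q1 = -0.3468 + 0.1699i + 0.8989j - 0.207k
-0.3468 + 0.1699i + 0.8989j - 0.207k


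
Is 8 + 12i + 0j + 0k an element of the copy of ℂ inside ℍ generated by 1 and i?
Yes. The quaternion 8 + 12i has j- and k-coefficients y = z = 0, so it lies in the complex subalgebra spanned by 1 and i.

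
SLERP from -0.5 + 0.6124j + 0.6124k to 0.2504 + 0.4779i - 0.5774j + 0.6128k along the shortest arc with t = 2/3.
-0.445 - 0.3985i + 0.7707j - 0.2218k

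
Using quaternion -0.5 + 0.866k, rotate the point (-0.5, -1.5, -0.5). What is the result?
(-1.049, 1.183, -0.5)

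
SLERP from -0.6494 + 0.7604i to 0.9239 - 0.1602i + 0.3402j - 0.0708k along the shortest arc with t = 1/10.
-0.6977 + 0.7153i - 0.0375j + 0.0078k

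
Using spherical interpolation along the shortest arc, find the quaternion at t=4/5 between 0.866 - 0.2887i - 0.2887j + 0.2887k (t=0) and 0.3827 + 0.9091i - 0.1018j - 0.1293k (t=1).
0.6164 + 0.7654i - 0.1814j - 0.0351k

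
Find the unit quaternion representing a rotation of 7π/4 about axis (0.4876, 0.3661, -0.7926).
-0.9239 + 0.1866i + 0.1401j - 0.3033k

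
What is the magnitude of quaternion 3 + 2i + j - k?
√15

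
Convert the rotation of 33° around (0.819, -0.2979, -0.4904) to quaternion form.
0.9588 + 0.2326i - 0.0846j - 0.1393k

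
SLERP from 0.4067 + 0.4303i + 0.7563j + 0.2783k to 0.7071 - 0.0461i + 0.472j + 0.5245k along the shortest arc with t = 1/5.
0.4879 + 0.3446i + 0.7251j + 0.3427k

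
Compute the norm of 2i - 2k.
√8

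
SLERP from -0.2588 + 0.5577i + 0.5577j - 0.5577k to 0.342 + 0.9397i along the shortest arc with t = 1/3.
-0.0567 + 0.8016i + 0.4208j - 0.4208k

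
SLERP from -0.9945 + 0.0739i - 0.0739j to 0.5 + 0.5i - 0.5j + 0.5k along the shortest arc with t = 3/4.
-0.7217 - 0.3919i + 0.3919j - 0.4147k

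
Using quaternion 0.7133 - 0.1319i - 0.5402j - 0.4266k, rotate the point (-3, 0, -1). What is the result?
(0.501, 0.749, -3.031)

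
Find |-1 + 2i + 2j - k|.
√10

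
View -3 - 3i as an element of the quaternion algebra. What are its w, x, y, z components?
-3 - 3i + 0j + 0k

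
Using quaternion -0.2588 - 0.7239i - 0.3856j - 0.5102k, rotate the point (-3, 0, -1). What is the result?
(-1.484, -2.486, -1.272)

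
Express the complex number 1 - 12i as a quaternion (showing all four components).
1 - 12i + 0j + 0k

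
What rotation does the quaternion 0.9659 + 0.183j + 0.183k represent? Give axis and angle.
axis = (0, √2/2, √2/2), θ = π/6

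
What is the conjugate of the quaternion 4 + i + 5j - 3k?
4 - i - 5j + 3k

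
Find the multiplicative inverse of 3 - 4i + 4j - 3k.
0.06 + 0.08i - 0.08j + 0.06k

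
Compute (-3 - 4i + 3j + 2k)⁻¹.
-0.0789 + 0.1053i - 0.0789j - 0.0526k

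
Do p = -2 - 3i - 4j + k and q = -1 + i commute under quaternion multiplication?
No: pq = 5 + i + 5j + 3k ≠ 5 + i + 3j - 5k = qp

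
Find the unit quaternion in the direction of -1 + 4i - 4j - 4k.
-0.1429 + 0.5714i - 0.5714j - 0.5714k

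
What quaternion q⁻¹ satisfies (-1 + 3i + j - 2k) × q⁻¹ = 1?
-0.0667 - 0.2i - 0.0667j + 0.1333k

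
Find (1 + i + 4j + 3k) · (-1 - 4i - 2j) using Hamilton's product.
11 + i - 18j + 11k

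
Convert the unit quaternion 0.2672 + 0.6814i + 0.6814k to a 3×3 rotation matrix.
[[0.0714, -0.3641, 0.9286], [0.3641, -0.8572, -0.3641], [0.9286, 0.3641, 0.0714]]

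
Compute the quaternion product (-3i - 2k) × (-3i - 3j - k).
-11 - 6i + 3j + 9k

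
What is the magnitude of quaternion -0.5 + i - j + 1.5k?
2.121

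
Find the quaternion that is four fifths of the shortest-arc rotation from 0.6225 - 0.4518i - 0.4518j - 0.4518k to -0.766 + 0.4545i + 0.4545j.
0.7506 - 0.4625i - 0.4625j - 0.0938k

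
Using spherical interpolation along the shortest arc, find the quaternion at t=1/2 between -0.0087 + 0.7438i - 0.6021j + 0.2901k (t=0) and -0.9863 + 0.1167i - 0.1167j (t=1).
-0.6517 + 0.5636i - 0.4708j + 0.19k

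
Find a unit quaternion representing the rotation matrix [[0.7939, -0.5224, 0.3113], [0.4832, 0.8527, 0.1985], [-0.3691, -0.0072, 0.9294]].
0.9455 - 0.0544i + 0.1799j + 0.2659k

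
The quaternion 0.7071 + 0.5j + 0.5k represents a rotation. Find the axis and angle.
axis = (0, √2/2, √2/2), θ = π/2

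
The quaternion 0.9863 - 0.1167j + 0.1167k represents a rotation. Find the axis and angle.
axis = (0, -√2/2, √2/2), θ = 19°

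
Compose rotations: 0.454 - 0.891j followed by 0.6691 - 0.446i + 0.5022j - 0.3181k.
0.7512 - 0.4859i - 0.3682j + 0.253k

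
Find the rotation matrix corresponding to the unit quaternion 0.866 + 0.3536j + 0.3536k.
[[0.4999, -0.6124, 0.6124], [0.6124, 0.7499, 0.2501], [-0.6124, 0.2501, 0.7499]]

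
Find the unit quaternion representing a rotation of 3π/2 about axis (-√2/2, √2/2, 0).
-0.7071 - 0.5i + 0.5j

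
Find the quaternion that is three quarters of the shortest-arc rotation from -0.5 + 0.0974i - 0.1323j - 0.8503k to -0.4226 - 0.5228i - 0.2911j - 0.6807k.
-0.4626 - 0.3797i - 0.2616j - 0.7572k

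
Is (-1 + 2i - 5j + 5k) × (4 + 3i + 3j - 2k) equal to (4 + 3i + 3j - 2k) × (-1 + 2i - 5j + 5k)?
No: pq = 15 - 4j + 43k ≠ 15 + 10i - 42j + k = qp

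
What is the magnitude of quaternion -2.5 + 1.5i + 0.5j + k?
3.122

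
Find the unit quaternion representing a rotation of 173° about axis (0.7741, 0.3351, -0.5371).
0.061 + 0.7727i + 0.3345j - 0.5361k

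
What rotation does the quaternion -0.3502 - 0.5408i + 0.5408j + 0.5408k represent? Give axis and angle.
axis = (-√3/3, √3/3, √3/3), θ = 221°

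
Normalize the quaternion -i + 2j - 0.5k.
-0.4364i + 0.8729j - 0.2182k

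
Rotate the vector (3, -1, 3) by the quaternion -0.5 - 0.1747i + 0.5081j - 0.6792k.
(-1.273, -1.106, 4.02)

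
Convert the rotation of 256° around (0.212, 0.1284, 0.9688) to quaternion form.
-0.6157 + 0.1671i + 0.1012j + 0.7634k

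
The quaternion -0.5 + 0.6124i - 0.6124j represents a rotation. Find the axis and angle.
axis = (√2/2, -√2/2, 0), θ = 4π/3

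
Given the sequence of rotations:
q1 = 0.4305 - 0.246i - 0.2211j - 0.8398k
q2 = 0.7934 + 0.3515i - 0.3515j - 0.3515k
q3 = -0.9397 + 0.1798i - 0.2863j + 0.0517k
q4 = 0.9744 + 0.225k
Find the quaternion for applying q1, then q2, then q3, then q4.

q2 · q1 = 0.0551 + 0.1736i + 0.0549j - 0.9818k
q3 · q2 · q1 = -0.0165 + 0.125i + 0.1181j + 0.985k
q4 · q3 · q2 · q1 = -0.2377 + 0.0952i + 0.1432j + 0.9561k
-0.2377 + 0.0952i + 0.1432j + 0.9561k


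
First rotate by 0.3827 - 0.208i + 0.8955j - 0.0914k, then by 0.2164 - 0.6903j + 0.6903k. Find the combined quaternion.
0.7641 - 0.6001i - 0.214j + 0.1008k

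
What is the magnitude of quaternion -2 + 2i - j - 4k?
5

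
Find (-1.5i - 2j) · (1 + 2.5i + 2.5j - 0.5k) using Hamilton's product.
8.75 - 0.5i - 2.75j + 1.25k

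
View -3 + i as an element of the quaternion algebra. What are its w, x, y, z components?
-3 + i + 0j + 0k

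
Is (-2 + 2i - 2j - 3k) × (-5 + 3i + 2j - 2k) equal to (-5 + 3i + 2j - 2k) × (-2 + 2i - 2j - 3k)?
No: pq = 2 - 6i + j + 29k ≠ 2 - 26i + 11j + 9k = qp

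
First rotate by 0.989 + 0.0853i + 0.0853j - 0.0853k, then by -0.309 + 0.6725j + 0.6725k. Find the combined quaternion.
-0.3056 - 0.1411i + 0.6961j + 0.6341k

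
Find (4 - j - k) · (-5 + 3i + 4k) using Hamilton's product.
-16 + 8i + 2j + 24k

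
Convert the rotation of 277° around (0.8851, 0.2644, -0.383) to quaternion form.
-0.749 + 0.5865i + 0.1752j - 0.2538k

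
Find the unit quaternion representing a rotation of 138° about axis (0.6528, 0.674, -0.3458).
0.3584 + 0.6094i + 0.6292j - 0.3228k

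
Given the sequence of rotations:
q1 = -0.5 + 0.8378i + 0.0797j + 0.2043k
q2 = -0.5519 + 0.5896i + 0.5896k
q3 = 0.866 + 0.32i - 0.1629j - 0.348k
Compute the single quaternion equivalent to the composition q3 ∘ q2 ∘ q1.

q2 · q1 = -0.3385 - 0.8042i + 0.3295j - 0.3606k
q3 · q2 · q1 = -0.1076 - 0.6313i + 0.7357j - 0.22k
-0.1076 - 0.6313i + 0.7357j - 0.22k


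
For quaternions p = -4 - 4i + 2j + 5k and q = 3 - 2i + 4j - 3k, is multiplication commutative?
No: pq = -13 - 30i - 32j + 15k ≠ -13 + 22i + 12j + 39k = qp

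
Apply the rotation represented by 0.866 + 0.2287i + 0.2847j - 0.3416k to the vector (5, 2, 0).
(4.466, -0.983, -2.844)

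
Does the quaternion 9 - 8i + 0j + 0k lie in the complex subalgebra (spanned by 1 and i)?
Yes. The quaternion 9 - 8i has j- and k-coefficients y = z = 0, so it lies in the complex subalgebra spanned by 1 and i.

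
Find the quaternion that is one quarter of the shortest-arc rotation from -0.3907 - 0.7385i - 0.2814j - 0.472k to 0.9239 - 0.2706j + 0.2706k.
-0.6113 - 0.6139i - 0.15j - 0.4763k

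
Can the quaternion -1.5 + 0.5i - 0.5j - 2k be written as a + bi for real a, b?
No. The quaternion -1.5 + 0.5i - 0.5j - 2k has j-coefficient y = -0.5 and k-coefficient z = -2, not both zero, so it does not lie in the complex subalgebra spanned by 1 and i.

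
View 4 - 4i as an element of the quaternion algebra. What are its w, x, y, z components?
4 - 4i + 0j + 0k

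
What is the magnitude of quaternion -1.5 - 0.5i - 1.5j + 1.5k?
√7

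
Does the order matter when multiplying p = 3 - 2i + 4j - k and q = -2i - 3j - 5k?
Yes: pq = 3 - 29i - 17j - k ≠ 3 + 17i - j - 29k = qp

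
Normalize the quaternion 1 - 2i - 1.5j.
0.3714 - 0.7428i - 0.5571j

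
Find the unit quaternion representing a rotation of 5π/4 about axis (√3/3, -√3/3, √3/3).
-0.3827 + 0.5334i - 0.5334j + 0.5334k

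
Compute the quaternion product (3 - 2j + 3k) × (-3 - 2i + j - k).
-4 - 7i + 3j - 16k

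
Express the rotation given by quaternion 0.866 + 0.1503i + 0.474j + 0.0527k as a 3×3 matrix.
[[0.5451, 0.0512, 0.8368], [0.2338, 0.9493, -0.2104], [-0.8051, 0.3103, 0.5055]]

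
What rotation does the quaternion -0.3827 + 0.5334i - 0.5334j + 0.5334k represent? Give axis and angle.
axis = (√3/3, -√3/3, √3/3), θ = 5π/4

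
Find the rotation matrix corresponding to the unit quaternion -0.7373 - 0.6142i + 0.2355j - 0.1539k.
[[0.8417, -0.5162, -0.1582], [-0.0623, 0.1981, -0.9782], [0.5363, 0.8332, 0.1346]]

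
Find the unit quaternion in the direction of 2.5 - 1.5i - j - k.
0.7715 - 0.4629i - 0.3086j - 0.3086k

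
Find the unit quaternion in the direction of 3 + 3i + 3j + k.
0.5669 + 0.5669i + 0.5669j + 0.189k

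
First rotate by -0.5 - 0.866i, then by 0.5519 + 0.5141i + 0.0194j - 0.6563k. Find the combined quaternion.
0.1693 - 0.735i + 0.5587j + 0.345k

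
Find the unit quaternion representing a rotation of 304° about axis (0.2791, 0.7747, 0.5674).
-0.8829 + 0.131i + 0.3637j + 0.2664k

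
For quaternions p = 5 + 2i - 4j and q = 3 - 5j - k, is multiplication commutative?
No: pq = -5 + 10i - 35j - 15k ≠ -5 + 2i - 39j + 5k = qp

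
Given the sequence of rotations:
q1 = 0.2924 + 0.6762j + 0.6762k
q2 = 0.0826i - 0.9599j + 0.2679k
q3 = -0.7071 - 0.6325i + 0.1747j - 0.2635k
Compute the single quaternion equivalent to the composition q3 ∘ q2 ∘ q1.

q2 · q1 = 0.4679 - 0.8061i - 0.3365j + 0.1342k
q3 · q2 · q1 = -0.7466 + 0.2088i + 0.617j + 0.1355k
-0.7466 + 0.2088i + 0.617j + 0.1355k


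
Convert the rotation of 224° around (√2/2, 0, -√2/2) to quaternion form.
-0.3746 + 0.6556i - 0.6556k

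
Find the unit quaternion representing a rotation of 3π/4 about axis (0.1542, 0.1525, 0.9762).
0.3827 + 0.1425i + 0.1409j + 0.9019k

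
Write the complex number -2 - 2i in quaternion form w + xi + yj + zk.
-2 - 2i + 0j + 0k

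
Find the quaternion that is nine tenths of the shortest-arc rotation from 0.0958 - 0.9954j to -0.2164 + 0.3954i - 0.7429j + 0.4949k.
-0.188 + 0.3628i - 0.7917j + 0.4541k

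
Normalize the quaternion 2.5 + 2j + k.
0.7454 + 0.5963j + 0.2981k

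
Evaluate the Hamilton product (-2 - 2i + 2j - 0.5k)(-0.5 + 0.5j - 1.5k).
-0.75 - 1.75i - 5j + 2.25k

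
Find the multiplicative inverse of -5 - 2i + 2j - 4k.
-0.102 + 0.0408i - 0.0408j + 0.0816k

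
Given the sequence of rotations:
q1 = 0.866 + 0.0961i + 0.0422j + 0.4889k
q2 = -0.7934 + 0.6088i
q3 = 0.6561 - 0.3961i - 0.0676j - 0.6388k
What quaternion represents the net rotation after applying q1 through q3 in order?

q2 · q1 = -0.7456 + 0.451i - 0.3311j - 0.3622k
q3 · q2 · q1 = -0.5643 + 0.4042i - 0.5984j + 0.4003k
-0.5643 + 0.4042i - 0.5984j + 0.4003k


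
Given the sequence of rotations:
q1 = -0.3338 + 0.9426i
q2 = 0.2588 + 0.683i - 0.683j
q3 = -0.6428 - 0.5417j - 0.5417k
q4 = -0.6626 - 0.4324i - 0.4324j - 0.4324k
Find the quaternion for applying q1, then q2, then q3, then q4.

q2 · q1 = -0.7302 + 0.016i + 0.228j + 0.6438k
q3 · q2 · q1 = 0.9416 - 0.2355i + 0.2403j - 0.0096k
q4 · q3 · q2 · q1 = -0.626 - 0.143i - 0.4687j - 0.6065k
-0.626 - 0.143i - 0.4687j - 0.6065k


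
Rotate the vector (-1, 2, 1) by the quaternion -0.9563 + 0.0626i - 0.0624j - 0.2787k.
(-1.834, 1.303, 0.969)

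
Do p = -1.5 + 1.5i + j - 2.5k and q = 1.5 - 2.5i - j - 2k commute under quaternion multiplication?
No: pq = -2.5 + 1.5i + 12.25j + 0.25k ≠ -2.5 + 10.5i - 6.25j - 1.75k = qp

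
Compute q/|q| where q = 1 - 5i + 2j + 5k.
0.1348 - 0.6742i + 0.2697j + 0.6742k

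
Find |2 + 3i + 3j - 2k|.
√26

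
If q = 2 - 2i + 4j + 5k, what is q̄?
2 + 2i - 4j - 5k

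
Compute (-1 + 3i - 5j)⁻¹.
-0.0286 - 0.0857i + 0.1429j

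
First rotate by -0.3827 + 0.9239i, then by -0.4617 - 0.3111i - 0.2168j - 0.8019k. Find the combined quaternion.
0.4641 - 0.3075i - 0.6579j + 0.5072k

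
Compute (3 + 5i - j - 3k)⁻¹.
0.0682 - 0.1136i + 0.0227j + 0.0682k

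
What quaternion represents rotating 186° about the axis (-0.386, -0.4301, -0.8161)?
-0.0523 - 0.3855i - 0.4295j - 0.815k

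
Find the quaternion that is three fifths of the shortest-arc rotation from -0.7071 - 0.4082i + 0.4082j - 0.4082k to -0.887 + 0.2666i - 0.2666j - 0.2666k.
-0.9287 - 0.0104i + 0.0104j - 0.3704k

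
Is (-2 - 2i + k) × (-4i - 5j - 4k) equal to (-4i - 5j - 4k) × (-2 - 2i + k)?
No: pq = -4 + 13i - 2j + 18k ≠ -4 + 3i + 22j - 2k = qp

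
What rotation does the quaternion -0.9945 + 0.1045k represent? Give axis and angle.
axis = (0, 0, 1), θ = 348°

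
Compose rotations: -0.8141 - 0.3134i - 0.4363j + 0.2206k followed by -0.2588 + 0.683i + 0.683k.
0.2741 - 0.1769i - 0.2518j - 0.9111k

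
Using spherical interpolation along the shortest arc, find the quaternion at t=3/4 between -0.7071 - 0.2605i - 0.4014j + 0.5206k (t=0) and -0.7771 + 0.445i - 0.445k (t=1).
-0.9205 + 0.2993i - 0.1374j - 0.2103k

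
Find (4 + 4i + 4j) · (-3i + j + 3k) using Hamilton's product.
8 - 8j + 28k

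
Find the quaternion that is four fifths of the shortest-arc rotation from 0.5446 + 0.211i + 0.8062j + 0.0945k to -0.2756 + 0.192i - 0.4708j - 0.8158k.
0.3612 - 0.1137i + 0.5881j + 0.7147k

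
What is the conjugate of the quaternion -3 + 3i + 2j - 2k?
-3 - 3i - 2j + 2k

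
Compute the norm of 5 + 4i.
√41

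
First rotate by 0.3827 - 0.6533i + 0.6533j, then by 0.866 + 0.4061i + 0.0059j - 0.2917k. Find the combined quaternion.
0.5929 - 0.2198i + 0.7586j + 0.1575k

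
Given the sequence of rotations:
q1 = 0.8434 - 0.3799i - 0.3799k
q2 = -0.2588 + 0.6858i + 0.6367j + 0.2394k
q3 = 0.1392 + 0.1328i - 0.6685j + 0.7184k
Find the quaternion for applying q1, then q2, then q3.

q2 · q1 = 0.1332 + 0.4348i + 0.7066j + 0.5421k
q3 · q2 · q1 = 0.0437 - 0.7918i + 0.2497j + 0.5557k
0.0437 - 0.7918i + 0.2497j + 0.5557k


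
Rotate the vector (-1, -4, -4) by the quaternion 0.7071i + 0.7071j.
(-4, -1, 4)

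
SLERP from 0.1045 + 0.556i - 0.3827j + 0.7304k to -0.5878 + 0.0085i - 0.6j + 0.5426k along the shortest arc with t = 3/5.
-0.3434 + 0.2603i - 0.5747j + 0.6957k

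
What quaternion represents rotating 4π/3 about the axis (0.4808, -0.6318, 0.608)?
-0.5 + 0.4164i - 0.5472j + 0.5265k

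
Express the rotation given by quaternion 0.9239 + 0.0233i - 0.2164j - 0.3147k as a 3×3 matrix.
[[0.7083, 0.5714, -0.4145], [-0.5916, 0.8008, 0.0931], [0.3852, 0.1793, 0.9053]]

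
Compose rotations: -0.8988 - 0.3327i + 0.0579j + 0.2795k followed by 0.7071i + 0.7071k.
0.0376 - 0.6765i - 0.4329j - 0.5946k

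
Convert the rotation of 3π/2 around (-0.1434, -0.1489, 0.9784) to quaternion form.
-0.7071 - 0.1014i - 0.1053j + 0.6918k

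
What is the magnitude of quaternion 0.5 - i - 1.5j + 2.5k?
3.122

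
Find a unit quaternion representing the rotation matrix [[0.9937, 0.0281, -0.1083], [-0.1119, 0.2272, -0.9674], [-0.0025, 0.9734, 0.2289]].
0.7826 + 0.62i - 0.0338j - 0.0447k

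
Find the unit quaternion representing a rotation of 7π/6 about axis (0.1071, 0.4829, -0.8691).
-0.2588 + 0.1035i + 0.4664j - 0.8395k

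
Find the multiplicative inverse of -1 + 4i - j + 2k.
-0.0455 - 0.1818i + 0.0455j - 0.0909k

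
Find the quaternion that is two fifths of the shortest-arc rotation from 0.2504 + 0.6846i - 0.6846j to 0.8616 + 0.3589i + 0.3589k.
0.5824 + 0.6409i - 0.4699j + 0.171k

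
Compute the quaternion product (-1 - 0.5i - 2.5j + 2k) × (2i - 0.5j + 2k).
-4.25 - 6i + 5.5j + 3.25k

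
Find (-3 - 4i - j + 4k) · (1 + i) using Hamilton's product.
1 - 7i + 3j + 5k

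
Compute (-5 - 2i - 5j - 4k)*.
-5 + 2i + 5j + 4k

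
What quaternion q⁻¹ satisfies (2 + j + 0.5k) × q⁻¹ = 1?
0.381 - 0.1905j - 0.0952k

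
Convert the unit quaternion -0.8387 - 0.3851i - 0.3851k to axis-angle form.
axis = (-√2/2, 0, -√2/2), θ = 294°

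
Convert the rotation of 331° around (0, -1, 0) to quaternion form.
-0.9681 - 0.2504j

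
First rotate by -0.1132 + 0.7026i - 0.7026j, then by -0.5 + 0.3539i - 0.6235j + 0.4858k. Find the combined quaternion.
-0.6301 - 0.05i + 0.7632j + 0.1344k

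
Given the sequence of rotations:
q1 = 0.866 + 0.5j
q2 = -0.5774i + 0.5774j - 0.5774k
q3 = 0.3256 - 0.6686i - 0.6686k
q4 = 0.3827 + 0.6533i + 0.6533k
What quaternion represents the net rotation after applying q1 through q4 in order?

q2 · q1 = -0.2887 - 0.2113i + 0.5j - 0.7887k
q3 · q2 · q1 = -0.7626 + 0.4585i - 0.2232j - 0.3981k
q4 · q3 · q2 · q1 = -0.3313 - 0.1769i + 0.4742j - 0.7964k
-0.3313 - 0.1769i + 0.4742j - 0.7964k


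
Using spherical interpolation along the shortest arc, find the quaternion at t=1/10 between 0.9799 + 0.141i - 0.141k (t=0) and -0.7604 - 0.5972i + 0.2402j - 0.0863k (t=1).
0.9738 + 0.1921i - 0.0256j - 0.1193k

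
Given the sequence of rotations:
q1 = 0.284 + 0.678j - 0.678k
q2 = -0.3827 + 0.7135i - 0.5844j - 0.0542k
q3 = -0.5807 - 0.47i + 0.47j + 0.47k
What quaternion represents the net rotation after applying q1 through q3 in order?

q2 · q1 = 0.2508 + 0.6356i + 0.0583j + 0.7278k
q3 · q2 · q1 = -0.2164 - 0.1723i + 0.7248j - 0.6309k
-0.2164 - 0.1723i + 0.7248j - 0.6309k


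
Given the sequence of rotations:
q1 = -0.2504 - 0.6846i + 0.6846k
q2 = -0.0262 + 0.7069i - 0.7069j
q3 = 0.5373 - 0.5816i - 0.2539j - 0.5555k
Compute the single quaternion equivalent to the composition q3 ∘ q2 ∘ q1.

q2 · q1 = 0.4905 - 0.643i - 0.3069j - 0.5019k
q3 · q2 · q1 = -0.4672 - 0.6738i - 0.2242j - 0.5269k
-0.4672 - 0.6738i - 0.2242j - 0.5269k


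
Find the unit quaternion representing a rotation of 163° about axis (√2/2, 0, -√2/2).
0.1478 + 0.6993i - 0.6993k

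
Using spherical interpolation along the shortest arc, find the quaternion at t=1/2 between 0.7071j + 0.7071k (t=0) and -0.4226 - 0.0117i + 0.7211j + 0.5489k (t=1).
-0.2169 - 0.006i + 0.733j + 0.6447k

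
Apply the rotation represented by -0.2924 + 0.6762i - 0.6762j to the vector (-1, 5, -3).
(-5.844, 0.156, 0.905)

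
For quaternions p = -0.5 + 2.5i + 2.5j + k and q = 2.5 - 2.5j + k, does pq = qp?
No: pq = 4 + 11.25i + 5j - 4.25k ≠ 4 + 1.25i + 10j + 8.25k = qp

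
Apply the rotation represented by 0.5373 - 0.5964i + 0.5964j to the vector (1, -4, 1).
(3.775, -1.225, 1.5)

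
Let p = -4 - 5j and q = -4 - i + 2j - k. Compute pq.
26 + 9i + 12j - k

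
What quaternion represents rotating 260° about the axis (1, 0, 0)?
-0.6428 + 0.766i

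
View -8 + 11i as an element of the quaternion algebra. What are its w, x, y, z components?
-8 + 11i + 0j + 0k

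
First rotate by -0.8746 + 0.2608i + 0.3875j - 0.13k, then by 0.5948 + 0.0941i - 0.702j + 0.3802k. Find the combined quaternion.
-0.2233 + 0.0168i + 0.9558j - 0.1903k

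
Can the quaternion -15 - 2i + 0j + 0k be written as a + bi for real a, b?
Yes. The quaternion -15 - 2i has j- and k-coefficients y = z = 0, so it lies in the complex subalgebra spanned by 1 and i.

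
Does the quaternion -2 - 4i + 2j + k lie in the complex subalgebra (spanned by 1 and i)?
No. The quaternion -2 - 4i + 2j + k has j-coefficient y = 2 and k-coefficient z = 1, not both zero, so it does not lie in the complex subalgebra spanned by 1 and i.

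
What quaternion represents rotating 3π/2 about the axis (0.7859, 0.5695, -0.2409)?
-0.7071 + 0.5557i + 0.4027j - 0.1703k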